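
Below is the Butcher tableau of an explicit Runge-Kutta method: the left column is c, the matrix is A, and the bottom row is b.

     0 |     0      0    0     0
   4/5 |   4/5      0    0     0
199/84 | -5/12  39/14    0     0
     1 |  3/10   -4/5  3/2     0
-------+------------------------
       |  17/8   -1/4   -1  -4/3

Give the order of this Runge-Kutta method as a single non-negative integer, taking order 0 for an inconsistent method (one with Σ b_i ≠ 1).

0

b = (17/8, -1/4, -1, -4/3)
c = (0, 4/5, 199/84, 1)
Ac = (0, 0, 78/35, 4079/1400)
Σ b_i: 17/8·1 + (-1/4)·1 + (-1)·1 + (-4/3)·1 = -11/24 ≠ 1 ⇒ order 0.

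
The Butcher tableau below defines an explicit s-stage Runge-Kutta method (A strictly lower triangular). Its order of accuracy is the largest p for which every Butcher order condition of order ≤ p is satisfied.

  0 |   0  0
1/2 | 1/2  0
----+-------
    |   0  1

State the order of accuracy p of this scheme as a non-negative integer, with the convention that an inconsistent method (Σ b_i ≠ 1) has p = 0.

2

b = (0, 1)
c = (0, 1/2)
Σ b_i: 1·1 = 1 ✓
b·c: 1·1/2 = 1/2 ✓; 2 stages ⇒ order 2.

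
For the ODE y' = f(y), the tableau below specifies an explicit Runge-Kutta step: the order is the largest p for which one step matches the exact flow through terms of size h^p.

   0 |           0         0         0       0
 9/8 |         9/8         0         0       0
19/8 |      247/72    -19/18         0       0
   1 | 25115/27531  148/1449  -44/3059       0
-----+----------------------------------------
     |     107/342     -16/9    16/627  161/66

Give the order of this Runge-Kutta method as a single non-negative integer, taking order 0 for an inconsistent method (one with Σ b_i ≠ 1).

4

b = (107/342, -16/9, 16/627, 161/66)
c = (0, 9/8, 19/8, 1)
Ac = (0, 0, -19/16, 13/161)
Σ b_i: 107/342·1 + (-16/9)·1 + 16/627·1 + 161/66·1 = 1 ✓
b·c: (-16/9)·9/8 + 16/627·19/8 + 161/66·1 = 1/2 ✓
b·c²: (-16/9)·81/64 + 16/627·361/64 + 161/66·1 = 1/3 ✓
b·Ac: 16/627·(-19/16) + 161/66·13/161 = 1/6 ✓
b·c³: (-16/9)·729/512 + 16/627·6859/512 + 161/66·1 = 1/4 ✓
b·(c∘Ac): 16/627·(-361/128) + 161/66·13/161 = 1/8 ✓
b·Ac²: 16/627·(-171/128) + 161/66·31/644 = 1/12 ✓
b·A²c: 161/66·11/644 = 1/24 ✓; 4 stages ⇒ order 4.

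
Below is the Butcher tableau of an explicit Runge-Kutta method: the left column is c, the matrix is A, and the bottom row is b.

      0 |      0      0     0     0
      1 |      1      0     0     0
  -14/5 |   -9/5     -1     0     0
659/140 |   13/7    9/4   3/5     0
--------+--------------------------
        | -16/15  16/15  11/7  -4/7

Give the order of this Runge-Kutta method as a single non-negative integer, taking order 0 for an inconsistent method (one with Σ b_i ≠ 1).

1

b = (-16/15, 16/15, 11/7, -4/7)
c = (0, 1, -14/5, 659/140)
Ac = (0, 0, -1, 57/100)
Σ b_i: (-16/15)·1 + 16/15·1 + 11/7·1 + (-4/7)·1 = 1 ✓
b·c: 16/15·1 + 11/7·(-14/5) + (-4/7)·659/140 = -4427/735 ≠ 1/2 ⇒ order 1.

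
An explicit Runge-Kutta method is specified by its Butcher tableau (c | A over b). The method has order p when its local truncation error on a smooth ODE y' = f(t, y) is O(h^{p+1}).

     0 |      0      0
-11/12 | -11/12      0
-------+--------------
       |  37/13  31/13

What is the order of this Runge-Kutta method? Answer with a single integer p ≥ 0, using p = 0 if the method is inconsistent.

b = (37/13, 31/13)
c = (0, -11/12)
Σ b_i: 37/13·1 + 31/13·1 = 68/13 ≠ 1 ⇒ order 0.

0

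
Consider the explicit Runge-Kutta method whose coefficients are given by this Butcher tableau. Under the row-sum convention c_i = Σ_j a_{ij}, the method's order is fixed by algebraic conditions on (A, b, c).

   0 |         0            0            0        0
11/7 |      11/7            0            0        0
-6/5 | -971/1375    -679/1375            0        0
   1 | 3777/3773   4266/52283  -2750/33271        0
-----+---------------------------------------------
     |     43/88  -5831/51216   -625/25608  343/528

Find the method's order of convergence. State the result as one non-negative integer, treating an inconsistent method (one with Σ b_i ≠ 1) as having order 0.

b = (43/88, -5831/51216, -625/25608, 343/528)
c = (0, 11/7, -6/5, 1)
Ac = (0, 0, -97/125, 78/343)
Σ b_i: 43/88·1 + (-5831/51216)·1 + (-625/25608)·1 + 343/528·1 = 1 ✓
b·c: (-5831/51216)·11/7 + (-625/25608)·(-6/5) + 343/528·1 = 1/2 ✓
b·c²: (-5831/51216)·121/49 + (-625/25608)·36/25 + 343/528·1 = 1/3 ✓
b·Ac: (-625/25608)·(-97/125) + 343/528·78/343 = 1/6 ✓
b·c³: (-5831/51216)·1331/343 + (-625/25608)·(-216/125) + 343/528·1 = 1/4 ✓
b·(c∘Ac): (-625/25608)·582/625 + 343/528·78/343 = 1/8 ✓
b·Ac²: (-625/25608)·(-1067/875) + 343/528·198/2401 = 1/12 ✓
b·A²c: 343/528·22/343 = 1/24 ✓; 4 stages ⇒ order 4.

4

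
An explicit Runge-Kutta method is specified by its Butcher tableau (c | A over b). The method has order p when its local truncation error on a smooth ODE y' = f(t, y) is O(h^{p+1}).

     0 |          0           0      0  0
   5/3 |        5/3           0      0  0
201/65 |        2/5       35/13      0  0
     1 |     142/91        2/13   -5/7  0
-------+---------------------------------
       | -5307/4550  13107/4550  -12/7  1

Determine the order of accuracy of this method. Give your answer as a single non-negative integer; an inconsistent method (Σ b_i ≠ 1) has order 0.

b = (-5307/4550, 13107/4550, -12/7, 1)
c = (0, 5/3, 201/65, 1)
Ac = (0, 0, 175/39, -41/21)
Σ b_i: (-5307/4550)·1 + 13107/4550·1 + (-12/7)·1 + 1·1 = 1 ✓
b·c: 13107/4550·5/3 + (-12/7)·201/65 + 1·1 = 1/2 ✓
b·c²: 13107/4550·25/9 + (-12/7)·40401/4225 + 1·1 = -1311497/177450 ≠ 1/3 ⇒ order 2.
b·Ac: (-12/7)·175/39 + 1·(-41/21) = -2633/273 ≠ 1/6

2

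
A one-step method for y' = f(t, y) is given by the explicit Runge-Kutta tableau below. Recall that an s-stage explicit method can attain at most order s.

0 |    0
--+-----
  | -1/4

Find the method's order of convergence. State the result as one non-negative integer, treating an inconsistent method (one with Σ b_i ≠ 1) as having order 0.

0

b = (-1/4)
c = (0)
Σ b_i: (-1/4)·1 = -1/4 ≠ 1 ⇒ order 0.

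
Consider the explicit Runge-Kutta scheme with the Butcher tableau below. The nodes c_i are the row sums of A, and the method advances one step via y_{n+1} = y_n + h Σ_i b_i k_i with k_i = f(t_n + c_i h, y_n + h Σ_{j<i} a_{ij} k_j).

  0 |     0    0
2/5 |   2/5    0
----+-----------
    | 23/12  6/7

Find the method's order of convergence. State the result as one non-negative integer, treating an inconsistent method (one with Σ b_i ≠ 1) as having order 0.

0

b = (23/12, 6/7)
c = (0, 2/5)
Σ b_i: 23/12·1 + 6/7·1 = 233/84 ≠ 1 ⇒ order 0.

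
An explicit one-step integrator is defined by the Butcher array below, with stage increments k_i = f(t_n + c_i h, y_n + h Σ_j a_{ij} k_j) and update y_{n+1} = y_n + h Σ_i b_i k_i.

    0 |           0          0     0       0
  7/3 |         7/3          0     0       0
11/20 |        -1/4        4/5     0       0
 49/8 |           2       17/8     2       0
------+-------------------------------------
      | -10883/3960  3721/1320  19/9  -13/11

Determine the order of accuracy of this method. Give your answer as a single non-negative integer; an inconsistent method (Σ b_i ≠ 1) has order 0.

b = (-10883/3960, 3721/1320, 19/9, -13/11)
c = (0, 7/3, 11/20, 49/8)
Ac = (0, 0, 28/15, 727/120)
Σ b_i: (-10883/3960)·1 + 3721/1320·1 + 19/9·1 + (-13/11)·1 = 1 ✓
b·c: 3721/1320·7/3 + 19/9·11/20 + (-13/11)·49/8 = 1/2 ✓
b·c²: 3721/1320·49/9 + 19/9·121/400 + (-13/11)·2401/64 = -13472147/475200 ≠ 1/3 ⇒ order 2.
b·Ac: 19/9·28/15 + (-13/11)·727/120 = -38243/11880 ≠ 1/6

2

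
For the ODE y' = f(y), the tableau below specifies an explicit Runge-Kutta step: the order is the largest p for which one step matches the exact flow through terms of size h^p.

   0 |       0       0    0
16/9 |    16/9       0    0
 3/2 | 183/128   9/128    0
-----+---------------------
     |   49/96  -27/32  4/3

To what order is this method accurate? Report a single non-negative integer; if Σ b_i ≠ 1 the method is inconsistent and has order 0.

b = (49/96, -27/32, 4/3)
c = (0, 16/9, 3/2)
Ac = (0, 0, 1/8)
Σ b_i: 49/96·1 + (-27/32)·1 + 4/3·1 = 1 ✓
b·c: (-27/32)·16/9 + 4/3·3/2 = 1/2 ✓
b·c²: (-27/32)·256/81 + 4/3·9/4 = 1/3 ✓
b·Ac: 4/3·1/8 = 1/6 ✓; 3 stages ⇒ order 3.

3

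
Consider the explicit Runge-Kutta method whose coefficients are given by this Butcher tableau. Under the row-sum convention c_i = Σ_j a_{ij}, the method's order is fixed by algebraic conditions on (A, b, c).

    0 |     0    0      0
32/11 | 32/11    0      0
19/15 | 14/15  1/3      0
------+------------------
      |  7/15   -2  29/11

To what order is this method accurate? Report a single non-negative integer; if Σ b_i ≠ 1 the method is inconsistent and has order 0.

0

b = (7/15, -2, 29/11)
c = (0, 32/11, 19/15)
Ac = (0, 0, 32/33)
Σ b_i: 7/15·1 + (-2)·1 + 29/11·1 = 182/165 ≠ 1 ⇒ order 0.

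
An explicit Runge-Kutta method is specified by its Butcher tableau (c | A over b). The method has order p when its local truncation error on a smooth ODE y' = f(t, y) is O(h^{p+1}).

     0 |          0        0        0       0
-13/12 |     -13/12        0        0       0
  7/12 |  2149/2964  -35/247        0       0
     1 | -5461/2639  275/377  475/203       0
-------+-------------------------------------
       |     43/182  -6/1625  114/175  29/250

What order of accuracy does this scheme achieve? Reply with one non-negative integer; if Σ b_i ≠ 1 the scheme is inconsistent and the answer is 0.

4

b = (43/182, -6/1625, 114/175, 29/250)
c = (0, -13/12, 7/12, 1)
Ac = (0, 0, 35/228, 50/87)
Σ b_i: 43/182·1 + (-6/1625)·1 + 114/175·1 + 29/250·1 = 1 ✓
b·c: (-6/1625)·(-13/12) + 114/175·7/12 + 29/250·1 = 1/2 ✓
b·c²: (-6/1625)·169/144 + 114/175·49/144 + 29/250·1 = 1/3 ✓
b·Ac: 114/175·35/228 + 29/250·50/87 = 1/6 ✓
b·c³: (-6/1625)·(-2197/1728) + 114/175·343/1728 + 29/250·1 = 1/4 ✓
b·(c∘Ac): 114/175·245/2736 + 29/250·50/87 = 1/8 ✓
b·Ac²: 114/175·(-455/2736) + 29/250·575/348 = 1/12 ✓
b·A²c: 29/250·125/348 = 1/24 ✓; 4 stages ⇒ order 4.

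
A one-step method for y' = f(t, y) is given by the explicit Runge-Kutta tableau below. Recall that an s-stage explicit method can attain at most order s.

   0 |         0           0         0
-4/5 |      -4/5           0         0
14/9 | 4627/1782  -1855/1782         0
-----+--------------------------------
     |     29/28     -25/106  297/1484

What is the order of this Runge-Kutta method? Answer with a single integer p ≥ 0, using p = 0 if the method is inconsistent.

b = (29/28, -25/106, 297/1484)
c = (0, -4/5, 14/9)
Ac = (0, 0, 742/891)
Σ b_i: 29/28·1 + (-25/106)·1 + 297/1484·1 = 1 ✓
b·c: (-25/106)·(-4/5) + 297/1484·14/9 = 1/2 ✓
b·c²: (-25/106)·16/25 + 297/1484·196/81 = 1/3 ✓
b·Ac: 297/1484·742/891 = 1/6 ✓; 3 stages ⇒ order 3.

3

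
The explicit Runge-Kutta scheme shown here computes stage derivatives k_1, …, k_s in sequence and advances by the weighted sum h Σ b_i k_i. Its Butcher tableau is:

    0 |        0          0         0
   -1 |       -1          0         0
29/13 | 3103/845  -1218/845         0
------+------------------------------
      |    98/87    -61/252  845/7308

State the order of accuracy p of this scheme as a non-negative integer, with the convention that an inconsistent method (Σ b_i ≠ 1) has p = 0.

3

b = (98/87, -61/252, 845/7308)
c = (0, -1, 29/13)
Ac = (0, 0, 1218/845)
Σ b_i: 98/87·1 + (-61/252)·1 + 845/7308·1 = 1 ✓
b·c: (-61/252)·(-1) + 845/7308·29/13 = 1/2 ✓
b·c²: (-61/252)·1 + 845/7308·841/169 = 1/3 ✓
b·Ac: 845/7308·1218/845 = 1/6 ✓; 3 stages ⇒ order 3.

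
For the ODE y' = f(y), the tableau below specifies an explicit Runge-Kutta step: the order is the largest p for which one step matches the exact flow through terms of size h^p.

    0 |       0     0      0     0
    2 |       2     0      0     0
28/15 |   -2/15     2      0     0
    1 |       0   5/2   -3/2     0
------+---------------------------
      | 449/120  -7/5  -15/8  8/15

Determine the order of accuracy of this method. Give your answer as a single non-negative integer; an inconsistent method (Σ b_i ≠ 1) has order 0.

b = (449/120, -7/5, -15/8, 8/15)
c = (0, 2, 28/15, 1)
Ac = (0, 0, 4, 11/5)
Σ b_i: 449/120·1 + (-7/5)·1 + (-15/8)·1 + 8/15·1 = 1 ✓
b·c: (-7/5)·2 + (-15/8)·28/15 + 8/15·1 = -173/30 ≠ 1/2 ⇒ order 1.

1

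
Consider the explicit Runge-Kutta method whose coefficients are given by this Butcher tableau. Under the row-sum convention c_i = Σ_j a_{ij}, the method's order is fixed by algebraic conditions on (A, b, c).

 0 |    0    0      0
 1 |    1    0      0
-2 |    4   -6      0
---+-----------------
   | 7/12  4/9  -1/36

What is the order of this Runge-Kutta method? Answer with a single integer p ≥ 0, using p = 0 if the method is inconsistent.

b = (7/12, 4/9, -1/36)
c = (0, 1, -2)
Ac = (0, 0, -6)
Σ b_i: 7/12·1 + 4/9·1 + (-1/36)·1 = 1 ✓
b·c: 4/9·1 + (-1/36)·(-2) = 1/2 ✓
b·c²: 4/9·1 + (-1/36)·4 = 1/3 ✓
b·Ac: (-1/36)·(-6) = 1/6 ✓; 3 stages ⇒ order 3.

3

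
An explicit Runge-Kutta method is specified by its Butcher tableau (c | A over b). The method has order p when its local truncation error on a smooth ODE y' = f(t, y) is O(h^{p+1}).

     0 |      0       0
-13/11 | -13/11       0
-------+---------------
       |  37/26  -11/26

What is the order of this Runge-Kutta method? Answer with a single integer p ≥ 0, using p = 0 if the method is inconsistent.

b = (37/26, -11/26)
c = (0, -13/11)
Σ b_i: 37/26·1 + (-11/26)·1 = 1 ✓
b·c: (-11/26)·(-13/11) = 1/2 ✓; 2 stages ⇒ order 2.

2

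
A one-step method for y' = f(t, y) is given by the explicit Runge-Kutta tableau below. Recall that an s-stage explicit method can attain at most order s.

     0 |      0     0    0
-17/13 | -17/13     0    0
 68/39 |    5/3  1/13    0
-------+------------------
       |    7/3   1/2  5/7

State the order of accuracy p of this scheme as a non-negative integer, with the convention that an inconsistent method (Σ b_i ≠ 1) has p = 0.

0

b = (7/3, 1/2, 5/7)
c = (0, -17/13, 68/39)
Ac = (0, 0, -17/169)
Σ b_i: 7/3·1 + 1/2·1 + 5/7·1 = 149/42 ≠ 1 ⇒ order 0.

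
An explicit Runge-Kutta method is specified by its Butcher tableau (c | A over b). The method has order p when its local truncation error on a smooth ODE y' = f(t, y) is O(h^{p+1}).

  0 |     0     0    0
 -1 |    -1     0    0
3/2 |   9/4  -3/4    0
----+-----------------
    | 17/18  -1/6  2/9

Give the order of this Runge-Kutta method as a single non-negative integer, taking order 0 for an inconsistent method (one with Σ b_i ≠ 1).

b = (17/18, -1/6, 2/9)
c = (0, -1, 3/2)
Ac = (0, 0, 3/4)
Σ b_i: 17/18·1 + (-1/6)·1 + 2/9·1 = 1 ✓
b·c: (-1/6)·(-1) + 2/9·3/2 = 1/2 ✓
b·c²: (-1/6)·1 + 2/9·9/4 = 1/3 ✓
b·Ac: 2/9·3/4 = 1/6 ✓; 3 stages ⇒ order 3.

3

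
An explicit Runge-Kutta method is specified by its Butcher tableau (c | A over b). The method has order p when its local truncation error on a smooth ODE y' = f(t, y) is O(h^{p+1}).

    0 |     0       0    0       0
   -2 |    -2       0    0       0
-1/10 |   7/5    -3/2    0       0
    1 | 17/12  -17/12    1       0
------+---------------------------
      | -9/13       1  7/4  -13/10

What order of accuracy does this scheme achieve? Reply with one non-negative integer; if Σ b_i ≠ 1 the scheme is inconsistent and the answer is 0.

b = (-9/13, 1, 7/4, -13/10)
c = (0, -2, -1/10, 1)
Ac = (0, 0, 3, 41/15)
Σ b_i: (-9/13)·1 + 1·1 + 7/4·1 + (-13/10)·1 = 197/260 ≠ 1 ⇒ order 0.

0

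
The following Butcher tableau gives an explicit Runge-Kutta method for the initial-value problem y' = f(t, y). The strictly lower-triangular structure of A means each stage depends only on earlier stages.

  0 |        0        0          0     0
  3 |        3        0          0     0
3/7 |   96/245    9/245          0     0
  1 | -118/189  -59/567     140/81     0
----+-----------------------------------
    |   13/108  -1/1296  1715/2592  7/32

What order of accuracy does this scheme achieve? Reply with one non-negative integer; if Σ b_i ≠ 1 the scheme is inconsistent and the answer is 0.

b = (13/108, -1/1296, 1715/2592, 7/32)
c = (0, 3, 3/7, 1)
Ac = (0, 0, 27/245, 3/7)
Σ b_i: 13/108·1 + (-1/1296)·1 + 1715/2592·1 + 7/32·1 = 1 ✓
b·c: (-1/1296)·3 + 1715/2592·3/7 + 7/32·1 = 1/2 ✓
b·c²: (-1/1296)·9 + 1715/2592·9/49 + 7/32·1 = 1/3 ✓
b·Ac: 1715/2592·27/245 + 7/32·3/7 = 1/6 ✓
b·c³: (-1/1296)·27 + 1715/2592·27/343 + 7/32·1 = 1/4 ✓
b·(c∘Ac): 1715/2592·81/1715 + 7/32·3/7 = 1/8 ✓
b·Ac²: 1715/2592·81/245 + 7/32·(-13/21) = 1/12 ✓
b·A²c: 7/32·4/21 = 1/24 ✓; 4 stages ⇒ order 4.

4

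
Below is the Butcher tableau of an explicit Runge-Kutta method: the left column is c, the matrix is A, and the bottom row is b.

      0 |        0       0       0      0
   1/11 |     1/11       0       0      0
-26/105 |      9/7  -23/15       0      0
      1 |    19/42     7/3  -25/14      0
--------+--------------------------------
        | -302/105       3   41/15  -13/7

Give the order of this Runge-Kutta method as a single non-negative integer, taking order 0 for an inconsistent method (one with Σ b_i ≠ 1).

1

b = (-302/105, 3, 41/15, -13/7)
c = (0, 1/11, -26/105, 1)
Ac = (0, 0, -23/165, 1058/1617)
Σ b_i: (-302/105)·1 + 3·1 + 41/15·1 + (-13/7)·1 = 1 ✓
b·c: 3·1/11 + 41/15·(-26/105) + (-13/7)·1 = -39176/17325 ≠ 1/2 ⇒ order 1.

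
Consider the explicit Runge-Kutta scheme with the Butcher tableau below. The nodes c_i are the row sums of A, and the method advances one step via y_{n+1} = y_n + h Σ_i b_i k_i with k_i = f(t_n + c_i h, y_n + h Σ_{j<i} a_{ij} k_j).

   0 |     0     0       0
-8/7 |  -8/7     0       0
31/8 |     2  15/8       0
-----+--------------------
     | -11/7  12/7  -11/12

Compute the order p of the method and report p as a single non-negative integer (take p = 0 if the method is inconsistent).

0

b = (-11/7, 12/7, -11/12)
c = (0, -8/7, 31/8)
Ac = (0, 0, -15/7)
Σ b_i: (-11/7)·1 + 12/7·1 + (-11/12)·1 = -65/84 ≠ 1 ⇒ order 0.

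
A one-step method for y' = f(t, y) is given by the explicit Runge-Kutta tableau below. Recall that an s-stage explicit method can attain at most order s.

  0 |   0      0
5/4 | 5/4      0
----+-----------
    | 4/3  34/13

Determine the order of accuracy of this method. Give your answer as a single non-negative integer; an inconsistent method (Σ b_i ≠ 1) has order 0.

b = (4/3, 34/13)
c = (0, 5/4)
Σ b_i: 4/3·1 + 34/13·1 = 154/39 ≠ 1 ⇒ order 0.

0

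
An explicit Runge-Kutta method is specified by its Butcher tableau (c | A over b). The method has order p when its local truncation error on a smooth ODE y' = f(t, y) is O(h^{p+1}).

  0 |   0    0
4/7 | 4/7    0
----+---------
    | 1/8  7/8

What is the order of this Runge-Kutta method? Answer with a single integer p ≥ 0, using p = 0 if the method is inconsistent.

b = (1/8, 7/8)
c = (0, 4/7)
Σ b_i: 1/8·1 + 7/8·1 = 1 ✓
b·c: 7/8·4/7 = 1/2 ✓; 2 stages ⇒ order 2.

2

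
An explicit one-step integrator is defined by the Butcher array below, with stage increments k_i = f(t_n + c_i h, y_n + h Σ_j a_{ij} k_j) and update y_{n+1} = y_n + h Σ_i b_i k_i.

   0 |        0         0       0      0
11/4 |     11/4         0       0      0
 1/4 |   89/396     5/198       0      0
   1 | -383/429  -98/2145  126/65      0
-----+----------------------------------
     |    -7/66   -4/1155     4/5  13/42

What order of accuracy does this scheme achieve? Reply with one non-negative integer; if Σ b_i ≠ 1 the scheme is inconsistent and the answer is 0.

b = (-7/66, -4/1155, 4/5, 13/42)
c = (0, 11/4, 1/4, 1)
Ac = (0, 0, 5/72, 14/39)
Σ b_i: (-7/66)·1 + (-4/1155)·1 + 4/5·1 + 13/42·1 = 1 ✓
b·c: (-4/1155)·11/4 + 4/5·1/4 + 13/42·1 = 1/2 ✓
b·c²: (-4/1155)·121/16 + 4/5·1/16 + 13/42·1 = 1/3 ✓
b·Ac: 4/5·5/72 + 13/42·14/39 = 1/6 ✓
b·c³: (-4/1155)·1331/64 + 4/5·1/64 + 13/42·1 = 1/4 ✓
b·(c∘Ac): 4/5·5/288 + 13/42·14/39 = 1/8 ✓
b·Ac²: 4/5·55/288 + 13/42·(-35/156) = 1/12 ✓
b·A²c: 13/42·7/52 = 1/24 ✓; 4 stages ⇒ order 4.

4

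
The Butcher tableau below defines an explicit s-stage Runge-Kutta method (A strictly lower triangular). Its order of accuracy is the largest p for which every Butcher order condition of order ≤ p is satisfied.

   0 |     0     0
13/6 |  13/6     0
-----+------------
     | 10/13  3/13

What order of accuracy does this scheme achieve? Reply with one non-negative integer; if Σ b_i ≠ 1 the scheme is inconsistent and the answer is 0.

b = (10/13, 3/13)
c = (0, 13/6)
Σ b_i: 10/13·1 + 3/13·1 = 1 ✓
b·c: 3/13·13/6 = 1/2 ✓; 2 stages ⇒ order 2.

2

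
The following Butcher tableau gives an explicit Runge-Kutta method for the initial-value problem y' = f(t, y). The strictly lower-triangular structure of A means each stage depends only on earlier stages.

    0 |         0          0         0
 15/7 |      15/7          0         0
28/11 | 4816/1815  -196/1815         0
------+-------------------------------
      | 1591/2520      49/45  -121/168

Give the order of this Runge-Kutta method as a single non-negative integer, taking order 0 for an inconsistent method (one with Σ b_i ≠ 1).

b = (1591/2520, 49/45, -121/168)
c = (0, 15/7, 28/11)
Ac = (0, 0, -28/121)
Σ b_i: 1591/2520·1 + 49/45·1 + (-121/168)·1 = 1 ✓
b·c: 49/45·15/7 + (-121/168)·28/11 = 1/2 ✓
b·c²: 49/45·225/49 + (-121/168)·784/121 = 1/3 ✓
b·Ac: (-121/168)·(-28/121) = 1/6 ✓; 3 stages ⇒ order 3.

3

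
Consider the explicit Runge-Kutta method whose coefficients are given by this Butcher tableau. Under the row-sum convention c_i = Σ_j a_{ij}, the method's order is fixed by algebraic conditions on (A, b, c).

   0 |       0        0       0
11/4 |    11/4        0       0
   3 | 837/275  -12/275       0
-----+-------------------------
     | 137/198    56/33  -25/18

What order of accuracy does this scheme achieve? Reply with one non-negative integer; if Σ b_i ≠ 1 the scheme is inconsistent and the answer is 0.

b = (137/198, 56/33, -25/18)
c = (0, 11/4, 3)
Ac = (0, 0, -3/25)
Σ b_i: 137/198·1 + 56/33·1 + (-25/18)·1 = 1 ✓
b·c: 56/33·11/4 + (-25/18)·3 = 1/2 ✓
b·c²: 56/33·121/16 + (-25/18)·9 = 1/3 ✓
b·Ac: (-25/18)·(-3/25) = 1/6 ✓; 3 stages ⇒ order 3.

3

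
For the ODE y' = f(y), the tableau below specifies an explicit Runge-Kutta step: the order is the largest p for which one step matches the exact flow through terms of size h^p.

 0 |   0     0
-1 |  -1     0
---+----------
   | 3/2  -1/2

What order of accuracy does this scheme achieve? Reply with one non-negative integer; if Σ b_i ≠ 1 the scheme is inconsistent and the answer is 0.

b = (3/2, -1/2)
c = (0, -1)
Σ b_i: 3/2·1 + (-1/2)·1 = 1 ✓
b·c: (-1/2)·(-1) = 1/2 ✓; 2 stages ⇒ order 2.

2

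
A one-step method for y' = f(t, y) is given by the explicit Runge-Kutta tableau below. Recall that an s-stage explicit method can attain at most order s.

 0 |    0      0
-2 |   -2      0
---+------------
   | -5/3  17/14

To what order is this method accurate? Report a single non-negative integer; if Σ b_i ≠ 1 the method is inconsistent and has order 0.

b = (-5/3, 17/14)
c = (0, -2)
Σ b_i: (-5/3)·1 + 17/14·1 = -19/42 ≠ 1 ⇒ order 0.

0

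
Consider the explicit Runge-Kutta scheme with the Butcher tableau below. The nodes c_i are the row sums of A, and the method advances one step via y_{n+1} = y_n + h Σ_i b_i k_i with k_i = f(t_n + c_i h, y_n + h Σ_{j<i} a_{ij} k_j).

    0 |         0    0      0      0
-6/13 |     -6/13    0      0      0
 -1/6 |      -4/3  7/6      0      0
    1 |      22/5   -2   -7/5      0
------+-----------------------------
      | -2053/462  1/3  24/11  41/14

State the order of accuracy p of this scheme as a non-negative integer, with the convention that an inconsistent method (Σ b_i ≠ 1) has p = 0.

1

b = (-2053/462, 1/3, 24/11, 41/14)
c = (0, -6/13, -1/6, 1)
Ac = (0, 0, -7/13, 451/390)
Σ b_i: (-2053/462)·1 + 1/3·1 + 24/11·1 + 41/14·1 = 1 ✓
b·c: 1/3·(-6/13) + 24/11·(-1/6) + 41/14·1 = 4827/2002 ≠ 1/2 ⇒ order 1.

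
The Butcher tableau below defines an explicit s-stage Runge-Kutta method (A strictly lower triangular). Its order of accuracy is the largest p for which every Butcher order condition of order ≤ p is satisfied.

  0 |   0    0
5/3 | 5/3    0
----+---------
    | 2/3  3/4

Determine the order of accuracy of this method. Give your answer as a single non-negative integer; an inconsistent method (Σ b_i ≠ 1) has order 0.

b = (2/3, 3/4)
c = (0, 5/3)
Σ b_i: 2/3·1 + 3/4·1 = 17/12 ≠ 1 ⇒ order 0.

0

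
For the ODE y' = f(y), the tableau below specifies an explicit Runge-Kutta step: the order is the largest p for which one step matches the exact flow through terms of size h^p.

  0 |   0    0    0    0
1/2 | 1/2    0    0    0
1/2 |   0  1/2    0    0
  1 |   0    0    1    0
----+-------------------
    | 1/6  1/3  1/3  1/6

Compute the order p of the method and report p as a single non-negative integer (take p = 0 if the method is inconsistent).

b = (1/6, 1/3, 1/3, 1/6)
c = (0, 1/2, 1/2, 1)
Ac = (0, 0, 1/4, 1/2)
Σ b_i: 1/6·1 + 1/3·1 + 1/3·1 + 1/6·1 = 1 ✓
b·c: 1/3·1/2 + 1/3·1/2 + 1/6·1 = 1/2 ✓
b·c²: 1/3·1/4 + 1/3·1/4 + 1/6·1 = 1/3 ✓
b·Ac: 1/3·1/4 + 1/6·1/2 = 1/6 ✓
b·c³: 1/3·1/8 + 1/3·1/8 + 1/6·1 = 1/4 ✓
b·(c∘Ac): 1/3·1/8 + 1/6·1/2 = 1/8 ✓
b·Ac²: 1/3·1/8 + 1/6·1/4 = 1/12 ✓
b·A²c: 1/6·1/4 = 1/24 ✓; 4 stages ⇒ order 4.

4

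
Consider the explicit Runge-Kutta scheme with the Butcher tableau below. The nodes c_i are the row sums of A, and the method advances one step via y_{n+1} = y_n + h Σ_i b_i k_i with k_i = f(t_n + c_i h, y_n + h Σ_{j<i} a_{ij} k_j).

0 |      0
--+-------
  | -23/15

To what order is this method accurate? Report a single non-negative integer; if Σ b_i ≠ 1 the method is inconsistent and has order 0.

b = (-23/15)
c = (0)
Σ b_i: (-23/15)·1 = -23/15 ≠ 1 ⇒ order 0.

0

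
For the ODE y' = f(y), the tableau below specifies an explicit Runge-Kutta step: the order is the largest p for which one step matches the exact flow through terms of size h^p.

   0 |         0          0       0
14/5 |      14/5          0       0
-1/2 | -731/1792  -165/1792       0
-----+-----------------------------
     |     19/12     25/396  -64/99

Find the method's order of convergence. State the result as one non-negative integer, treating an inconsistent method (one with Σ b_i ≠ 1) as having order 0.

3

b = (19/12, 25/396, -64/99)
c = (0, 14/5, -1/2)
Ac = (0, 0, -33/128)
Σ b_i: 19/12·1 + 25/396·1 + (-64/99)·1 = 1 ✓
b·c: 25/396·14/5 + (-64/99)·(-1/2) = 1/2 ✓
b·c²: 25/396·196/25 + (-64/99)·1/4 = 1/3 ✓
b·Ac: (-64/99)·(-33/128) = 1/6 ✓; 3 stages ⇒ order 3.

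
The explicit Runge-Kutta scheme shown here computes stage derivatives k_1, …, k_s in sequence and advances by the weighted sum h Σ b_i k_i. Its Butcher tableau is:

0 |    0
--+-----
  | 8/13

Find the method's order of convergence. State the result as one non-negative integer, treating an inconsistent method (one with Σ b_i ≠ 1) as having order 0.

0

b = (8/13)
c = (0)
Σ b_i: 8/13·1 = 8/13 ≠ 1 ⇒ order 0.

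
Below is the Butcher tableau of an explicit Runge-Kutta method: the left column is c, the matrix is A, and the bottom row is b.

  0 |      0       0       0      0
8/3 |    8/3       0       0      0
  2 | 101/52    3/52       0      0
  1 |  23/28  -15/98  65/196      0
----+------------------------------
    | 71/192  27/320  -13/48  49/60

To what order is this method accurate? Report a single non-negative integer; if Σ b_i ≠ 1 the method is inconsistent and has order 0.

b = (71/192, 27/320, -13/48, 49/60)
c = (0, 8/3, 2, 1)
Ac = (0, 0, 2/13, 25/98)
Σ b_i: 71/192·1 + 27/320·1 + (-13/48)·1 + 49/60·1 = 1 ✓
b·c: 27/320·8/3 + (-13/48)·2 + 49/60·1 = 1/2 ✓
b·c²: 27/320·64/9 + (-13/48)·4 + 49/60·1 = 1/3 ✓
b·Ac: (-13/48)·2/13 + 49/60·25/98 = 1/6 ✓
b·c³: 27/320·512/27 + (-13/48)·8 + 49/60·1 = 1/4 ✓
b·(c∘Ac): (-13/48)·4/13 + 49/60·25/98 = 1/8 ✓
b·Ac²: (-13/48)·16/39 + 49/60·5/21 = 1/12 ✓
b·A²c: 49/60·5/98 = 1/24 ✓; 4 stages ⇒ order 4.

4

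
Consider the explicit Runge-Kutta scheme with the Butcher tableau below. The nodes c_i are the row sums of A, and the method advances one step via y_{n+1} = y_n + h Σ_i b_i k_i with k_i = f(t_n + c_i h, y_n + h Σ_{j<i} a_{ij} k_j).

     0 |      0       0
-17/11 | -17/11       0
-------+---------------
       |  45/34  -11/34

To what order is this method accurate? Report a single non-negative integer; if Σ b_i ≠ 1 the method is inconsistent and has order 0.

b = (45/34, -11/34)
c = (0, -17/11)
Σ b_i: 45/34·1 + (-11/34)·1 = 1 ✓
b·c: (-11/34)·(-17/11) = 1/2 ✓; 2 stages ⇒ order 2.

2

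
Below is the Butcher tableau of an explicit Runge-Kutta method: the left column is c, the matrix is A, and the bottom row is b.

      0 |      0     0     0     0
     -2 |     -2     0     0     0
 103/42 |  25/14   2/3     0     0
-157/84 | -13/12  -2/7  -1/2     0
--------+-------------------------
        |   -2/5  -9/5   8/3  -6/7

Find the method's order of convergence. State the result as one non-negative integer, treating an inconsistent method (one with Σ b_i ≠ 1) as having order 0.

b = (-2/5, -9/5, 8/3, -6/7)
c = (0, -2, 103/42, -157/84)
Ac = (0, 0, -4/3, -55/84)
Σ b_i: (-2/5)·1 + (-9/5)·1 + 8/3·1 + (-6/7)·1 = -41/105 ≠ 1 ⇒ order 0.

0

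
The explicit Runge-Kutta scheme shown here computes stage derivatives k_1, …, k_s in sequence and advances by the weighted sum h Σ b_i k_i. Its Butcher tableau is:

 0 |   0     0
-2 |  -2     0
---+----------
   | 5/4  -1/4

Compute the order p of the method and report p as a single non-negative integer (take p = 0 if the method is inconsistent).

b = (5/4, -1/4)
c = (0, -2)
Σ b_i: 5/4·1 + (-1/4)·1 = 1 ✓
b·c: (-1/4)·(-2) = 1/2 ✓; 2 stages ⇒ order 2.

2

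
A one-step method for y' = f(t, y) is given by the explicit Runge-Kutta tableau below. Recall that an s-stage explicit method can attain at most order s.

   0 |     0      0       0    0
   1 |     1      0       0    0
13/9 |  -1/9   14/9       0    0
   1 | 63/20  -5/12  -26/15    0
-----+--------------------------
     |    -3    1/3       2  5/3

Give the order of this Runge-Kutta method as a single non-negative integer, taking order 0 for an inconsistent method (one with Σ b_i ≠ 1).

1

b = (-3, 1/3, 2, 5/3)
c = (0, 1, 13/9, 1)
Ac = (0, 0, 14/9, -1577/540)
Σ b_i: (-3)·1 + 1/3·1 + 2·1 + 5/3·1 = 1 ✓
b·c: 1/3·1 + 2·13/9 + 5/3·1 = 44/9 ≠ 1/2 ⇒ order 1.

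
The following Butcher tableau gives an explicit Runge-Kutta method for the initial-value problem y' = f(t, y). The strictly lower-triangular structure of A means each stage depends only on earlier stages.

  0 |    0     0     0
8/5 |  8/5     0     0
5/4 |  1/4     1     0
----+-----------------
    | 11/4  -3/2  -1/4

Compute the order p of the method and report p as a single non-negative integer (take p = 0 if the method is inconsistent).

b = (11/4, -3/2, -1/4)
c = (0, 8/5, 5/4)
Ac = (0, 0, 8/5)
Σ b_i: 11/4·1 + (-3/2)·1 + (-1/4)·1 = 1 ✓
b·c: (-3/2)·8/5 + (-1/4)·5/4 = -217/80 ≠ 1/2 ⇒ order 1.

1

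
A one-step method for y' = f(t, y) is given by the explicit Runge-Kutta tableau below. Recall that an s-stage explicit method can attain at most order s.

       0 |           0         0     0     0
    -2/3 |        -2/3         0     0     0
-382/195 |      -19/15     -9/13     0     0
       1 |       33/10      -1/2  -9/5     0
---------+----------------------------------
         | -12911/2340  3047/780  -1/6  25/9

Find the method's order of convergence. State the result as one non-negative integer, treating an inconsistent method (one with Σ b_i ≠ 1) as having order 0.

2

b = (-12911/2340, 3047/780, -1/6, 25/9)
c = (0, -2/3, -382/195, 1)
Ac = (0, 0, 6/13, 3763/975)
Σ b_i: (-12911/2340)·1 + 3047/780·1 + (-1/6)·1 + 25/9·1 = 1 ✓
b·c: 3047/780·(-2/3) + (-1/6)·(-382/195) + 25/9·1 = 1/2 ✓
b·c²: 3047/780·4/9 + (-1/6)·145924/38025 + 25/9·1 = 441968/114075 ≠ 1/3 ⇒ order 2.
b·Ac: (-1/6)·6/13 + 25/9·3763/975 = 3736/351 ≠ 1/6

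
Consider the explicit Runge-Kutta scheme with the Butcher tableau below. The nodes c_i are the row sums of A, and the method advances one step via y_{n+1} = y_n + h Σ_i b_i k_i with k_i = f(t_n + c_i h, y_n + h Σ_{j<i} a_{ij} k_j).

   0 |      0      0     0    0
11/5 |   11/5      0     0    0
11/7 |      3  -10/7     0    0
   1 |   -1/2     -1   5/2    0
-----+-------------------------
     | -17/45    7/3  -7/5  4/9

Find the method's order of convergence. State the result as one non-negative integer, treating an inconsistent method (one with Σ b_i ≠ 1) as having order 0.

b = (-17/45, 7/3, -7/5, 4/9)
c = (0, 11/5, 11/7, 1)
Ac = (0, 0, -22/7, 121/70)
Σ b_i: (-17/45)·1 + 7/3·1 + (-7/5)·1 + 4/9·1 = 1 ✓
b·c: 7/3·11/5 + (-7/5)·11/7 + 4/9·1 = 152/45 ≠ 1/2 ⇒ order 1.

1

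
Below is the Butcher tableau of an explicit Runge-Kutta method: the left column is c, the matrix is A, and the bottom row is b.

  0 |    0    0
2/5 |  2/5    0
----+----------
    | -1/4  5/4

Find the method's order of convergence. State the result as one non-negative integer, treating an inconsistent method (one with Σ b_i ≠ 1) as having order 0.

2

b = (-1/4, 5/4)
c = (0, 2/5)
Σ b_i: (-1/4)·1 + 5/4·1 = 1 ✓
b·c: 5/4·2/5 = 1/2 ✓; 2 stages ⇒ order 2.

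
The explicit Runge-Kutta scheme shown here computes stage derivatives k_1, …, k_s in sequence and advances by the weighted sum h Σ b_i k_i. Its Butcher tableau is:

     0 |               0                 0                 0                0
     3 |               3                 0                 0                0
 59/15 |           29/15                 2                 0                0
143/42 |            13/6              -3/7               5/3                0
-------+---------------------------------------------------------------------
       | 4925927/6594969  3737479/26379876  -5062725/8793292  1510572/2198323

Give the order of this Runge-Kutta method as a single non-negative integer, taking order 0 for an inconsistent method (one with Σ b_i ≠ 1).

b = (4925927/6594969, 3737479/26379876, -5062725/8793292, 1510572/2198323)
c = (0, 3, 59/15, 143/42)
Ac = (0, 0, 6, 332/63)
Σ b_i: 4925927/6594969·1 + 3737479/26379876·1 + (-5062725/8793292)·1 + 1510572/2198323·1 = 1 ✓
b·c: 3737479/26379876·3 + (-5062725/8793292)·59/15 + 1510572/2198323·143/42 = 1/2 ✓
b·c²: 3737479/26379876·9 + (-5062725/8793292)·3481/225 + 1510572/2198323·20449/1764 = 1/3 ✓
b·Ac: (-5062725/8793292)·6 + 1510572/2198323·332/63 = 1/6 ✓
b·c³: 3737479/26379876·27 + (-5062725/8793292)·205379/3375 + 1510572/2198323·2924207/74088 = -404544988/98924535 ≠ 1/4 ⇒ order 3.
b·(c∘Ac): (-5062725/8793292)·118/5 + 1510572/2198323·23738/1323 = -49798019/39569814 ≠ 1/8
b·Ac²: (-5062725/8793292)·18 + 1510572/2198323·20722/945 = 930746183/197849070 ≠ 1/12
b·A²c: 1510572/2198323·10 = 15105720/2198323 ≠ 1/24

3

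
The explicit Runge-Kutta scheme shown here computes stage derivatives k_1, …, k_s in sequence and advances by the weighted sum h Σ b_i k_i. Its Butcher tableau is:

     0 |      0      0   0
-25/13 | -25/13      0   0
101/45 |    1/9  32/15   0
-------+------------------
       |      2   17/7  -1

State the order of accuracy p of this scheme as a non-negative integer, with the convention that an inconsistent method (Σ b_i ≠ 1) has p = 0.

b = (2, 17/7, -1)
c = (0, -25/13, 101/45)
Ac = (0, 0, -160/39)
Σ b_i: 2·1 + 17/7·1 + (-1)·1 = 24/7 ≠ 1 ⇒ order 0.

0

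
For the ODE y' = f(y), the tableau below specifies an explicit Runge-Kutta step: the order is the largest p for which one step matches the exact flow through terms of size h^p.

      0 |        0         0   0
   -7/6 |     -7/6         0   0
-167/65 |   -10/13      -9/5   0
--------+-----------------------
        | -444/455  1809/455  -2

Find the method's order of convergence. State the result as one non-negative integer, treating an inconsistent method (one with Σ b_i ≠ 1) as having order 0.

b = (-444/455, 1809/455, -2)
c = (0, -7/6, -167/65)
Ac = (0, 0, 21/10)
Σ b_i: (-444/455)·1 + 1809/455·1 + (-2)·1 = 1 ✓
b·c: 1809/455·(-7/6) + (-2)·(-167/65) = 1/2 ✓
b·c²: 1809/455·49/36 + (-2)·27889/4225 = -131657/16900 ≠ 1/3 ⇒ order 2.
b·Ac: (-2)·21/10 = -21/5 ≠ 1/6

2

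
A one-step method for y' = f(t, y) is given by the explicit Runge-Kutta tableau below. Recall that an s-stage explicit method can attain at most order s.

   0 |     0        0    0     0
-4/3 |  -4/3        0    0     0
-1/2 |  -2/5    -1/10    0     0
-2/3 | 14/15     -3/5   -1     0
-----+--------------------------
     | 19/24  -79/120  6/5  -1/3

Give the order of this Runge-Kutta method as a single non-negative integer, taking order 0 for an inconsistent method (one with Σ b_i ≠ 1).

2

b = (19/24, -79/120, 6/5, -1/3)
c = (0, -4/3, -1/2, -2/3)
Ac = (0, 0, 2/15, 13/10)
Σ b_i: 19/24·1 + (-79/120)·1 + 6/5·1 + (-1/3)·1 = 1 ✓
b·c: (-79/120)·(-4/3) + 6/5·(-1/2) + (-1/3)·(-2/3) = 1/2 ✓
b·c²: (-79/120)·16/9 + 6/5·1/4 + (-1/3)·4/9 = -55/54 ≠ 1/3 ⇒ order 2.
b·Ac: 6/5·2/15 + (-1/3)·13/10 = -41/150 ≠ 1/6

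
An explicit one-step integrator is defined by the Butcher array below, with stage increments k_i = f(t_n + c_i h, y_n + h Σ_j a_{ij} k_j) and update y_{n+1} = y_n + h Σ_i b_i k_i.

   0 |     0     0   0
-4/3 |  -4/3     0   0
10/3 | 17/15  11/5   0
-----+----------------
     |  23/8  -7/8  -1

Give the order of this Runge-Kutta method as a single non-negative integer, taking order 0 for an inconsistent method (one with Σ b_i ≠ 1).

1

b = (23/8, -7/8, -1)
c = (0, -4/3, 10/3)
Ac = (0, 0, -44/15)
Σ b_i: 23/8·1 + (-7/8)·1 + (-1)·1 = 1 ✓
b·c: (-7/8)·(-4/3) + (-1)·10/3 = -13/6 ≠ 1/2 ⇒ order 1.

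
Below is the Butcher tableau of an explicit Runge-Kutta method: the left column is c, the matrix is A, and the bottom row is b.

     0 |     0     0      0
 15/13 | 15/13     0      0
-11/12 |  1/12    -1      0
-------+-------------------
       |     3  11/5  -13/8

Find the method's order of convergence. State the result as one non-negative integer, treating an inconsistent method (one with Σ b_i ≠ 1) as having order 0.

b = (3, 11/5, -13/8)
c = (0, 15/13, -11/12)
Ac = (0, 0, -15/13)
Σ b_i: 3·1 + 11/5·1 + (-13/8)·1 = 143/40 ≠ 1 ⇒ order 0.

0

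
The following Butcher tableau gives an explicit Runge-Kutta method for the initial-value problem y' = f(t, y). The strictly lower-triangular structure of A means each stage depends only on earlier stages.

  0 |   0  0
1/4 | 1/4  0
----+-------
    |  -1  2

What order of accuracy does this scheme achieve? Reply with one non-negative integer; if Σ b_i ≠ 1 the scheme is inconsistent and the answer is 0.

2

b = (-1, 2)
c = (0, 1/4)
Σ b_i: (-1)·1 + 2·1 = 1 ✓
b·c: 2·1/4 = 1/2 ✓; 2 stages ⇒ order 2.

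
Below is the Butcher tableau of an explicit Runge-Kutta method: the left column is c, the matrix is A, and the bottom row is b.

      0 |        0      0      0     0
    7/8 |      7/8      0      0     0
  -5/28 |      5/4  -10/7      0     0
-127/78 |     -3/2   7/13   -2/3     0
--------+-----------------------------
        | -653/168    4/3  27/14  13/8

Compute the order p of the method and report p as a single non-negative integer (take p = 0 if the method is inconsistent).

1

b = (-653/168, 4/3, 27/14, 13/8)
c = (0, 7/8, -5/28, -127/78)
Ac = (0, 0, -5/4, 1289/2184)
Σ b_i: (-653/168)·1 + 4/3·1 + 27/14·1 + 13/8·1 = 1 ✓
b·c: 4/3·7/8 + 27/14·(-5/28) + 13/8·(-127/78) = -4289/2352 ≠ 1/2 ⇒ order 1.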